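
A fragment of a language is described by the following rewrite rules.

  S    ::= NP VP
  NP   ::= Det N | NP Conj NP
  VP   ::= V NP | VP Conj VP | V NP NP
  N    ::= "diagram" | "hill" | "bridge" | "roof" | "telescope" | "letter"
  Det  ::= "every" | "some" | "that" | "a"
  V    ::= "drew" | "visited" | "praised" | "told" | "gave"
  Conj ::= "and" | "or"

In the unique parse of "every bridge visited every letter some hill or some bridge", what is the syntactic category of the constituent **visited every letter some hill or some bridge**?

[S [NP [Det every] [N bridge]] [VP [V visited] [NP [Det every] [N letter]] [NP [NP [Det some] [N hill]] [Conj or] [NP [Det some] [N bridge]]]]]
The span 'visited every letter some hill or some bridge' is the VP node built by VP → V NP NP.

VP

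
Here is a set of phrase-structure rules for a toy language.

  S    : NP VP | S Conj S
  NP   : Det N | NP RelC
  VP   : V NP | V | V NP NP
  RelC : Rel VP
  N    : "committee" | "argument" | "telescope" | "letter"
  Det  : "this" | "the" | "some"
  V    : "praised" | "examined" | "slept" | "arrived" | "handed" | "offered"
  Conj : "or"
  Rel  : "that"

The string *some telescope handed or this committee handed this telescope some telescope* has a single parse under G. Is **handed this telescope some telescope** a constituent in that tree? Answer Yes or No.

[S [S [NP [Det some] [N telescope]] [VP [V handed]]] [Conj or] [S [NP [Det this] [N committee]] [VP [V handed] [NP [Det this] [N telescope]] [NP [Det some] [N telescope]]]]]
The words 'handed this telescope some telescope' are exhaustively dominated by a single VP node (built by VP → V NP NP), so they form a constituent.

Yes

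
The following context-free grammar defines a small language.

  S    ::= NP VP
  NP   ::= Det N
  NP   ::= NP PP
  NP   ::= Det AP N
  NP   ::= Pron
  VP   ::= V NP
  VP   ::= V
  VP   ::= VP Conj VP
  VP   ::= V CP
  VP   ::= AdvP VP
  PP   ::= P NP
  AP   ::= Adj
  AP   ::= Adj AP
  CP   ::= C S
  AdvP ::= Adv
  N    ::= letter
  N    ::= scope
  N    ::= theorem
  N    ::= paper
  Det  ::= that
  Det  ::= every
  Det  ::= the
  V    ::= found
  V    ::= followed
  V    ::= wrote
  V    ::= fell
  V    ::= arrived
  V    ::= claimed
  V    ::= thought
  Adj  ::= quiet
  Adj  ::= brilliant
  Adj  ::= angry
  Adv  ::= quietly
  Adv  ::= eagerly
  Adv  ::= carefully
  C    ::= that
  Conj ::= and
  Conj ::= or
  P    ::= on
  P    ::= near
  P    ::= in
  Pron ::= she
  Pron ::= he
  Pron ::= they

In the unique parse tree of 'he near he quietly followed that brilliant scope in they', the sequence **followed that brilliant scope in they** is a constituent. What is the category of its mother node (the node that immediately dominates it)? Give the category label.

VP

S
  NP
    NP
      Pron: he
    PP
      P: near
      NP
        Pron: he
  VP
    AdvP
      Adv: quietly
    VP
      V: followed
      NP
        NP
          Det: that
          AP
            Adj: brilliant
          N: scope
        PP
          P: in
          NP
            Pron: they
The span 'followed that brilliant scope in they' is the VP node built by VP → V NP.
Its mother is the VP built by VP → AdvP VP.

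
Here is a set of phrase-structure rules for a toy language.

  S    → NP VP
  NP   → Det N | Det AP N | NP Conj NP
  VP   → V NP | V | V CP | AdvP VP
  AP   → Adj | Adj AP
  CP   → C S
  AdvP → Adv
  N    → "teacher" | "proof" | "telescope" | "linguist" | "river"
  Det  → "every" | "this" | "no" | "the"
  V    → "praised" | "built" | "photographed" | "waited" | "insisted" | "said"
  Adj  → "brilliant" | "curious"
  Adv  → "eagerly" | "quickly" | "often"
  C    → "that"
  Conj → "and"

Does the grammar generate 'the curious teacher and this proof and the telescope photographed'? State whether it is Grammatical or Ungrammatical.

Grammatical

[S [NP [NP [Det the] [AP [Adj curious]] [N teacher]] [Conj and] [NP [NP [Det this] [N proof]] [Conj and] [NP [Det the] [N telescope]]]] [VP [V photographed]]]
Every word is introduced by a lexical rule and the phrasal rules combine the resulting categories into a single S.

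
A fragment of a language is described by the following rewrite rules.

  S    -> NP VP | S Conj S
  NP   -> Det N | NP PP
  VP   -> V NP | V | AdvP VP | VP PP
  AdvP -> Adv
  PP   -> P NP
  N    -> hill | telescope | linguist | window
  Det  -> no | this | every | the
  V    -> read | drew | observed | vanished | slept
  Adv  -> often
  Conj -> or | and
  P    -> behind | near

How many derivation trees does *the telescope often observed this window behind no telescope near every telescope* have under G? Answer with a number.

9

Two of the 9 distinct bracketings:
[S [NP [Det the] [N telescope]] [VP [AdvP [Adv often]] [VP [V observed] [NP [NP [Det this] [N window]] [PP [P behind] [NP [NP [Det no] [N telescope]] [PP [P near] [NP [Det every] [N telescope]]]]]]]]]
[S [NP [Det the] [N telescope]] [VP [AdvP [Adv often]] [VP [V observed] [NP [NP [NP [Det this] [N window]] [PP [P behind] [NP [Det no] [N telescope]]]] [PP [P near] [NP [Det every] [N telescope]]]]]]]
The trees differ in how a recursive rule is bracketed over the same span.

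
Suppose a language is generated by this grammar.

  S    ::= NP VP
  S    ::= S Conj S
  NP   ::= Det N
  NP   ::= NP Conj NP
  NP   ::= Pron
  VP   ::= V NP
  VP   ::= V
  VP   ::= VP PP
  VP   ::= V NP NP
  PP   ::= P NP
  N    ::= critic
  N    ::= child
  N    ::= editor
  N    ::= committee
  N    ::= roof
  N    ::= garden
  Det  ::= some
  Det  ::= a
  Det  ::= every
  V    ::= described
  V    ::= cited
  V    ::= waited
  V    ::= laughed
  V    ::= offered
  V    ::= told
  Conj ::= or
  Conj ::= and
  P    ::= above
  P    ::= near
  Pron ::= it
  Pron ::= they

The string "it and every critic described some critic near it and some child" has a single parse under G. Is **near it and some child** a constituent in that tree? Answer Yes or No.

[S [NP [NP [Pron it]] [Conj and] [NP [Det every] [N critic]]] [VP [VP [V described] [NP [Det some] [N critic]]] [PP [P near] [NP [NP [Pron it]] [Conj and] [NP [Det some] [N child]]]]]]
The words 'near it and some child' are exhaustively dominated by a single PP node (built by PP → P NP), so they form a constituent.

Yes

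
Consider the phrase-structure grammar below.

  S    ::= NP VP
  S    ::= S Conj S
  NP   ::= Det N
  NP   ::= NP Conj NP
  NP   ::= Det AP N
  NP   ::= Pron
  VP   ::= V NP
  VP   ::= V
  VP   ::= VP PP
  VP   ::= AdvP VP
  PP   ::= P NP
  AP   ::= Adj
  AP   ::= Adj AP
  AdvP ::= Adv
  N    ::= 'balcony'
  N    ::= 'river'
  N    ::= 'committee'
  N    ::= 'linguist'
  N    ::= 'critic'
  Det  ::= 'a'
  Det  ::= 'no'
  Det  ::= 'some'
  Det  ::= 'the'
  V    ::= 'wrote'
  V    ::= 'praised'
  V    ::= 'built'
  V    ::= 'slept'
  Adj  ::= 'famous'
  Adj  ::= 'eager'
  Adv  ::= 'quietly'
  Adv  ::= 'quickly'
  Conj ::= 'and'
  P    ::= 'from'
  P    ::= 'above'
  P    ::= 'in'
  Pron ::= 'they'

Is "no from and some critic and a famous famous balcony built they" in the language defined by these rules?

A Det word can never sit immediately before a P word in any string this grammar generates, so the substring 'no from' rules out a derivation.

Ungrammatical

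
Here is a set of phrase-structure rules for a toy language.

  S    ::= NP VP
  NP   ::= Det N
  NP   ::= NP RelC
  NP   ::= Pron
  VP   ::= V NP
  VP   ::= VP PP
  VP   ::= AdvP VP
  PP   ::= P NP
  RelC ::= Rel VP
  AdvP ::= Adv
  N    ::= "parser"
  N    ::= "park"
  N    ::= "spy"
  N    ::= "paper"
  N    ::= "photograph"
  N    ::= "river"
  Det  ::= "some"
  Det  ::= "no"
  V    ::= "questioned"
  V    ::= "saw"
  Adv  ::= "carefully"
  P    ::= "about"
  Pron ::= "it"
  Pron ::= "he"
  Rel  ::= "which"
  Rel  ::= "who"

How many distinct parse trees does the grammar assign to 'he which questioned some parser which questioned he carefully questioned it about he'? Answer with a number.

4

Two of the 4 distinct bracketings:
[S [NP [NP [Pron he]] [RelC [Rel which] [VP [V questioned] [NP [NP [Det some] [N parser]] [RelC [Rel which] [VP [V questioned] [NP [Pron he]]]]]]]] [VP [VP [AdvP [Adv carefully]] [VP [V questioned] [NP [Pron it]]]] [PP [P about] [NP [Pron he]]]]]
[S [NP [NP [Pron he]] [RelC [Rel which] [VP [V questioned] [NP [NP [Det some] [N parser]] [RelC [Rel which] [VP [V questioned] [NP [Pron he]]]]]]]] [VP [AdvP [Adv carefully]] [VP [VP [V questioned] [NP [Pron it]]] [PP [P about] [NP [Pron he]]]]]]
The trees differ in how a recursive rule is bracketed over the same span.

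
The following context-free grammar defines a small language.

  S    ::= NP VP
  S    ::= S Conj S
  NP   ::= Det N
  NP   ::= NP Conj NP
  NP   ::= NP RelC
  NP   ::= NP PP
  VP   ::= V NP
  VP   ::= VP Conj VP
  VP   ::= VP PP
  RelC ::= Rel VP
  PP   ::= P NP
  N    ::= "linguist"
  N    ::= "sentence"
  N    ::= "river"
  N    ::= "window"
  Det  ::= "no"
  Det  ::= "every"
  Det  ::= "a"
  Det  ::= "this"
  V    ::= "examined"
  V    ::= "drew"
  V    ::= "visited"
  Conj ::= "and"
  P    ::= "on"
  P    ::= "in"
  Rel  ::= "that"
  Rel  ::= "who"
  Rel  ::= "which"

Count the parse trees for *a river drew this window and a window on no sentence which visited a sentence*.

6

Two of the 6 distinct bracketings:
[S [NP [Det a] [N river]] [VP [V drew] [NP [NP [Det this] [N window]] [Conj and] [NP [NP [NP [Det a] [N window]] [PP [P on] [NP [Det no] [N sentence]]]] [RelC [Rel which] [VP [V visited] [NP [Det a] [N sentence]]]]]]]]
[S [NP [Det a] [N river]] [VP [V drew] [NP [NP [Det this] [N window]] [Conj and] [NP [NP [Det a] [N window]] [PP [P on] [NP [NP [Det no] [N sentence]] [RelC [Rel which] [VP [V visited] [NP [Det a] [N sentence]]]]]]]]]]
The trees differ in how a recursive rule is bracketed over the same span.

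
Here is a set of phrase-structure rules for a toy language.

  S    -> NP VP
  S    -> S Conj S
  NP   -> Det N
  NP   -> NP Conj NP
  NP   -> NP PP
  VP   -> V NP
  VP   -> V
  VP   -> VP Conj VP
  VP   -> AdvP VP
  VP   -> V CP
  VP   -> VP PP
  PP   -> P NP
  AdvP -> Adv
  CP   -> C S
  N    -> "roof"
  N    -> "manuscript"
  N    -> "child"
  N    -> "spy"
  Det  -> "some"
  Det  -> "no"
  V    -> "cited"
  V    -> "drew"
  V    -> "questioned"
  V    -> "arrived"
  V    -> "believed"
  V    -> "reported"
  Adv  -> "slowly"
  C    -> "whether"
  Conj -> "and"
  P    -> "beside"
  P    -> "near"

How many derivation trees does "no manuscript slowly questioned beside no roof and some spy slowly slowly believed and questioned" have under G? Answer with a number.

6

Two of the 6 distinct bracketings:
[S [S [NP [Det no] [N manuscript]] [VP [AdvP [Adv slowly]] [VP [VP [V questioned]] [PP [P beside] [NP [Det no] [N roof]]]]]] [Conj and] [S [NP [Det some] [N spy]] [VP [VP [AdvP [Adv slowly]] [VP [AdvP [Adv slowly]] [VP [V believed]]]] [Conj and] [VP [V questioned]]]]]
[S [S [NP [Det no] [N manuscript]] [VP [AdvP [Adv slowly]] [VP [VP [V questioned]] [PP [P beside] [NP [Det no] [N roof]]]]]] [Conj and] [S [NP [Det some] [N spy]] [VP [AdvP [Adv slowly]] [VP [VP [AdvP [Adv slowly]] [VP [V believed]]] [Conj and] [VP [V questioned]]]]]]
The trees differ in how a recursive rule is bracketed over the same span.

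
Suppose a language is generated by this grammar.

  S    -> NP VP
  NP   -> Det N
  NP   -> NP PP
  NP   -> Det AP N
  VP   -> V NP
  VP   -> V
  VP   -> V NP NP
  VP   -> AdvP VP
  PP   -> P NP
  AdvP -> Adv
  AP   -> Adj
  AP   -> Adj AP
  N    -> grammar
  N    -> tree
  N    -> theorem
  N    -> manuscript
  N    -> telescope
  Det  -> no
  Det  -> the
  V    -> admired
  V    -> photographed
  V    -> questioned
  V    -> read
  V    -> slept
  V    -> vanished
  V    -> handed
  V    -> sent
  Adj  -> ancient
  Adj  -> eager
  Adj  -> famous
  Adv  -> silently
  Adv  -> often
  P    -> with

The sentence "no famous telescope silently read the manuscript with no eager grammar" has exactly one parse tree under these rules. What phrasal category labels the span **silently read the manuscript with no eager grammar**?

VP

[S [NP [Det no] [AP [Adj famous]] [N telescope]] [VP [AdvP [Adv silently]] [VP [V read] [NP [NP [Det the] [N manuscript]] [PP [P with] [NP [Det no] [AP [Adj eager]] [N grammar]]]]]]]
The span 'silently read the manuscript with no eager grammar' is the VP node built by VP → AdvP VP.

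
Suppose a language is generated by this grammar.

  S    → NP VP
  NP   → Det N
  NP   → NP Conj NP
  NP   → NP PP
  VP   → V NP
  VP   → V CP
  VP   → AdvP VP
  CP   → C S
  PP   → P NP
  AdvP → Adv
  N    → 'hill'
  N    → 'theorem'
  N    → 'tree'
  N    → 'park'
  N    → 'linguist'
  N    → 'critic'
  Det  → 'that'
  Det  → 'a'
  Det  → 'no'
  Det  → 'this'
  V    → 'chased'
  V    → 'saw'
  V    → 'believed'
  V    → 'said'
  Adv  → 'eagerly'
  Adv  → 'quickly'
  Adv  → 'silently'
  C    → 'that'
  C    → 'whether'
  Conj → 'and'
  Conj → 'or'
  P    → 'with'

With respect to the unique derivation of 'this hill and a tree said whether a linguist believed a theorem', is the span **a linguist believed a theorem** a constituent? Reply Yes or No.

[S [NP [NP [Det this] [N hill]] [Conj and] [NP [Det a] [N tree]]] [VP [V said] [CP [C whether] [S [NP [Det a] [N linguist]] [VP [V believed] [NP [Det a] [N theorem]]]]]]]
The words 'a linguist believed a theorem' are exhaustively dominated by a single S node (built by S → NP VP), so they form a constituent.

Yes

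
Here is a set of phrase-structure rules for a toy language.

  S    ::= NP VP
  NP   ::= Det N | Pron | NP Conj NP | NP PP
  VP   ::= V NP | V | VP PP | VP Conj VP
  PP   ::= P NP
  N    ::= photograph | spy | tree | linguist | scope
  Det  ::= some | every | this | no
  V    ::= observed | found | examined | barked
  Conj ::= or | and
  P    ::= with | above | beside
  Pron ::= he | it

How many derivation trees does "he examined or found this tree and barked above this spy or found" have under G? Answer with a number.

9

Two of the 9 distinct bracketings:
[S [NP [Pron he]] [VP [VP [V examined]] [Conj or] [VP [VP [V found] [NP [Det this] [N tree]]] [Conj and] [VP [VP [VP [V barked]] [PP [P above] [NP [Det this] [N spy]]]] [Conj or] [VP [V found]]]]]]
[S [NP [Pron he]] [VP [VP [V examined]] [Conj or] [VP [VP [VP [VP [V found] [NP [Det this] [N tree]]] [Conj and] [VP [V barked]]] [PP [P above] [NP [Det this] [N spy]]]] [Conj or] [VP [V found]]]]]
The trees differ in how a recursive rule is bracketed over the same span.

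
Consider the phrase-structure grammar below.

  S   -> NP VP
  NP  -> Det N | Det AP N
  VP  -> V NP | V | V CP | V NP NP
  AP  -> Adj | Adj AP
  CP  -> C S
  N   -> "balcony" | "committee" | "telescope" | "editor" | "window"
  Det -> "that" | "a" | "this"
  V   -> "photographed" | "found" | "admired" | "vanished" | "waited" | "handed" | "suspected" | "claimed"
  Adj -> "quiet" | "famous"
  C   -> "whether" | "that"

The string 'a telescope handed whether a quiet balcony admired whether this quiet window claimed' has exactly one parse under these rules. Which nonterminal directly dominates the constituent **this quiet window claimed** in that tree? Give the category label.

CP

S
  NP
    Det: a
    N: telescope
  VP
    V: handed
    CP
      C: whether
      S
        NP
          Det: a
          AP
            Adj: quiet
          N: balcony
        VP
          V: admired
          CP
            C: whether
            S
              NP
                Det: this
                AP
                  Adj: quiet
                N: window
              VP
                V: claimed
The span 'this quiet window claimed' is the S node built by S → NP VP.
Its mother is the CP built by CP → C S.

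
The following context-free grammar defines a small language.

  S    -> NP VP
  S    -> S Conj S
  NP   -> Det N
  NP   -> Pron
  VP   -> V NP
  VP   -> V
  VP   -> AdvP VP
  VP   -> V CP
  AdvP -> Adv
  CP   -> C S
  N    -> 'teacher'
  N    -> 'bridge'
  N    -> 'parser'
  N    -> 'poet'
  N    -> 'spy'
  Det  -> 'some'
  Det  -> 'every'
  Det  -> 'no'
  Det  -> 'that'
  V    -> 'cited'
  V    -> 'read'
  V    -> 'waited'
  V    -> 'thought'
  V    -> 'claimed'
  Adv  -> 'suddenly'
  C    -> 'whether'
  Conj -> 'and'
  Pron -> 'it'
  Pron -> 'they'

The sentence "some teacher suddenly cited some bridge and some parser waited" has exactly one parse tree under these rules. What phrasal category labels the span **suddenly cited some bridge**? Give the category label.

VP

[S [S [NP [Det some] [N teacher]] [VP [AdvP [Adv suddenly]] [VP [V cited] [NP [Det some] [N bridge]]]]] [Conj and] [S [NP [Det some] [N parser]] [VP [V waited]]]]
The span 'suddenly cited some bridge' is the VP node built by VP → AdvP VP.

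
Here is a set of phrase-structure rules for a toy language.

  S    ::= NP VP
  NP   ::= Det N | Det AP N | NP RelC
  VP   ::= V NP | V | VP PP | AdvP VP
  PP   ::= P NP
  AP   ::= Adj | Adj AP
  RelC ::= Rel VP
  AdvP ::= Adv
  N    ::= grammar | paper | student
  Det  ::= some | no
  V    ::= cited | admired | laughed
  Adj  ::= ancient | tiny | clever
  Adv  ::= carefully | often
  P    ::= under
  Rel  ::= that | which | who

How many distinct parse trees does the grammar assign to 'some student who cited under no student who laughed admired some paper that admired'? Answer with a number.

2

The two bracketings:
[S [NP [NP [Det some] [N student]] [RelC [Rel who] [VP [VP [V cited]] [PP [P under] [NP [NP [Det no] [N student]] [RelC [Rel who] [VP [V laughed]]]]]]]] [VP [V admired] [NP [NP [Det some] [N paper]] [RelC [Rel that] [VP [V admired]]]]]]
[S [NP [NP [NP [Det some] [N student]] [RelC [Rel who] [VP [VP [V cited]] [PP [P under] [NP [Det no] [N student]]]]]] [RelC [Rel who] [VP [V laughed]]]] [VP [V admired] [NP [NP [Det some] [N paper]] [RelC [Rel that] [VP [V admired]]]]]]
The trees differ in how a recursive rule is bracketed over the same span.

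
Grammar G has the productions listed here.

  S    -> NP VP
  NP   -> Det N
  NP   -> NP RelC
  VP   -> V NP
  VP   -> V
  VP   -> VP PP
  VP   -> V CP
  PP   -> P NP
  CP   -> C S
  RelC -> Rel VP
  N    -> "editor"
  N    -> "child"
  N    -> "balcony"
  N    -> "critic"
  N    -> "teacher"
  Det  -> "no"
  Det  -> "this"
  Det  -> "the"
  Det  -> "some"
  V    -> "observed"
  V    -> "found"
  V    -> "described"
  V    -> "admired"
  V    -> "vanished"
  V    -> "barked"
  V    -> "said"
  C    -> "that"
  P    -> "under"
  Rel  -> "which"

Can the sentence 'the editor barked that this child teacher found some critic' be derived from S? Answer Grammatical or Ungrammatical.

Ungrammatical

An N word can never sit immediately before an N word in any string this grammar generates, so the substring 'child teacher' rules out a derivation.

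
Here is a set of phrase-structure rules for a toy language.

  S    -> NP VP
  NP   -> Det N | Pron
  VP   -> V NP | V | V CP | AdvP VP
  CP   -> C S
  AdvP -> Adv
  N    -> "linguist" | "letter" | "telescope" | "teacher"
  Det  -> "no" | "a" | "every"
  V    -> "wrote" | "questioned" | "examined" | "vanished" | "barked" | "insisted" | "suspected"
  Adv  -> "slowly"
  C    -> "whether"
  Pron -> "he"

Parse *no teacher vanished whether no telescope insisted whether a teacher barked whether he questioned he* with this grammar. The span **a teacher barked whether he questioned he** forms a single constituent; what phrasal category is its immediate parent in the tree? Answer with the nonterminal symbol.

S
  NP
    Det: no
    N: teacher
  VP
    V: vanished
    CP
      C: whether
      S
        NP
          Det: no
          N: telescope
        VP
          V: insisted
          CP
            C: whether
            S
              NP
                Det: a
                N: teacher
              VP
                V: barked
                CP
                  C: whether
                  S
                    NP
                      Pron: he
                    VP
                      V: questioned
                      NP
                        Pron: he
The span 'a teacher barked whether he questioned he' is the S node built by S → NP VP.
Its mother is the CP built by CP → C S.

CP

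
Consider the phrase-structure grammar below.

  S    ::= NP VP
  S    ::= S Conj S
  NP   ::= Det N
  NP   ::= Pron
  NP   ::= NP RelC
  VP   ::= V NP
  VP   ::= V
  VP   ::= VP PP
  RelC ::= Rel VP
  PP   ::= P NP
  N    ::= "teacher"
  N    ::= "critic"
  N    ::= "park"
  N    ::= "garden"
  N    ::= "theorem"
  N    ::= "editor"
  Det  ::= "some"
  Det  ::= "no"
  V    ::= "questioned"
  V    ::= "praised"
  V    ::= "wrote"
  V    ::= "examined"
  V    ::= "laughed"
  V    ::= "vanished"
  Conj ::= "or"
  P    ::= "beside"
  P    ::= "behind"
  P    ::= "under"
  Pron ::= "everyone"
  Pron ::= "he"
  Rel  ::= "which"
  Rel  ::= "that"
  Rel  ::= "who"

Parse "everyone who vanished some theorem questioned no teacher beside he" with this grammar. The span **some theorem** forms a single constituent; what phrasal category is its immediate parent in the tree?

[S [NP [NP [Pron everyone]] [RelC [Rel who] [VP [V vanished] [NP [Det some] [N theorem]]]]] [VP [VP [V questioned] [NP [Det no] [N teacher]]] [PP [P beside] [NP [Pron he]]]]]
The span 'some theorem' is the NP node built by NP → Det N.
Its mother is the VP built by VP → V NP.

VP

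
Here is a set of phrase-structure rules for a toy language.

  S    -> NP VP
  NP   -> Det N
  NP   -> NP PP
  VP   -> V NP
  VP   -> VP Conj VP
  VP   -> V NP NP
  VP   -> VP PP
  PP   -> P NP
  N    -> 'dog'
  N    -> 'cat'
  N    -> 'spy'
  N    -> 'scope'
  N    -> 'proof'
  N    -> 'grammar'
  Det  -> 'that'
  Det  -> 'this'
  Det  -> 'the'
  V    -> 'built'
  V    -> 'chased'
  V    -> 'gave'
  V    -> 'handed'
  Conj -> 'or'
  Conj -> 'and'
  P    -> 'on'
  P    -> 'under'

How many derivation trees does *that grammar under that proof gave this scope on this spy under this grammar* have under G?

Two of the 5 distinct bracketings:
[S [NP [NP [Det that] [N grammar]] [PP [P under] [NP [Det that] [N proof]]]] [VP [V gave] [NP [NP [Det this] [N scope]] [PP [P on] [NP [NP [Det this] [N spy]] [PP [P under] [NP [Det this] [N grammar]]]]]]]]
[S [NP [NP [Det that] [N grammar]] [PP [P under] [NP [Det that] [N proof]]]] [VP [V gave] [NP [NP [NP [Det this] [N scope]] [PP [P on] [NP [Det this] [N spy]]]] [PP [P under] [NP [Det this] [N grammar]]]]]]
The trees differ in how a recursive rule is bracketed over the same span.

5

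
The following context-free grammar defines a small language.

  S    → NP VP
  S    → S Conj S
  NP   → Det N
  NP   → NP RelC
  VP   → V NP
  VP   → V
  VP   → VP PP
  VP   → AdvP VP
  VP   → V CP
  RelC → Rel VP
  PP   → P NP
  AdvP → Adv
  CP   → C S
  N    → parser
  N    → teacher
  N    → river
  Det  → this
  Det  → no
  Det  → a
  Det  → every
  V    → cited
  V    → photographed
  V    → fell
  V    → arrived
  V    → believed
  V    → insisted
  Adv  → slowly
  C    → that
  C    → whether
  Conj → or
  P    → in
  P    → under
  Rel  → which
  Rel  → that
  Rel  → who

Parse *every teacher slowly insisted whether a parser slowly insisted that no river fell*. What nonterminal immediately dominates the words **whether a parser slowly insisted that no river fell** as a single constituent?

CP

S
  NP
    Det: every
    N: teacher
  VP
    AdvP
      Adv: slowly
    VP
      V: insisted
      CP
        C: whether
        S
          NP
            Det: a
            N: parser
          VP
            AdvP
              Adv: slowly
            VP
              V: insisted
              CP
                C: that
                S
                  NP
                    Det: no
                    N: river
                  VP
                    V: fell
The span 'whether a parser slowly insisted that no river fell' is the CP node built by CP → C S.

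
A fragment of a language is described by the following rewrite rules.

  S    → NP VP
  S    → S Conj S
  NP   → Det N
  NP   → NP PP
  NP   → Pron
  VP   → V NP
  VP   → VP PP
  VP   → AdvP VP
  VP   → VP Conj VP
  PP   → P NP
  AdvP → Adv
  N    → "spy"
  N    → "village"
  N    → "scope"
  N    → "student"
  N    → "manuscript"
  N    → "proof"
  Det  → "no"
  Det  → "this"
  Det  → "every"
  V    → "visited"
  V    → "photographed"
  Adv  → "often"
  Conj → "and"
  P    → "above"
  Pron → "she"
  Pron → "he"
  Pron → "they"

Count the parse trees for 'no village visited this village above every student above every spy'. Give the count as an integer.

Two of the 5 distinct bracketings:
[S [NP [Det no] [N village]] [VP [V visited] [NP [NP [Det this] [N village]] [PP [P above] [NP [NP [Det every] [N student]] [PP [P above] [NP [Det every] [N spy]]]]]]]]
[S [NP [Det no] [N village]] [VP [V visited] [NP [NP [NP [Det this] [N village]] [PP [P above] [NP [Det every] [N student]]]] [PP [P above] [NP [Det every] [N spy]]]]]]
The trees differ in how a recursive rule is bracketed over the same span.

5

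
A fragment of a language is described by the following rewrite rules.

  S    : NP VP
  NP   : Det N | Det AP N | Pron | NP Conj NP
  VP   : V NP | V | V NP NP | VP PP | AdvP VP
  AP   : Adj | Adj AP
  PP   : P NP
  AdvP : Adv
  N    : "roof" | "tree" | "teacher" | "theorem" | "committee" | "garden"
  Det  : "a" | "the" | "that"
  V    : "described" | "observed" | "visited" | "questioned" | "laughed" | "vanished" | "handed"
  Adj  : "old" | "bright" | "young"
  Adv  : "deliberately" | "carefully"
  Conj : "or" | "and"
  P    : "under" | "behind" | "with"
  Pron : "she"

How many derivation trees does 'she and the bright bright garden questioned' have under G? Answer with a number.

[S [NP [NP [Pron she]] [Conj and] [NP [Det the] [AP [Adj bright] [AP [Adj bright]]] [N garden]]] [VP [V questioned]]]
No rule offers an alternative attachment or grouping for any span, so this is the only derivation.

1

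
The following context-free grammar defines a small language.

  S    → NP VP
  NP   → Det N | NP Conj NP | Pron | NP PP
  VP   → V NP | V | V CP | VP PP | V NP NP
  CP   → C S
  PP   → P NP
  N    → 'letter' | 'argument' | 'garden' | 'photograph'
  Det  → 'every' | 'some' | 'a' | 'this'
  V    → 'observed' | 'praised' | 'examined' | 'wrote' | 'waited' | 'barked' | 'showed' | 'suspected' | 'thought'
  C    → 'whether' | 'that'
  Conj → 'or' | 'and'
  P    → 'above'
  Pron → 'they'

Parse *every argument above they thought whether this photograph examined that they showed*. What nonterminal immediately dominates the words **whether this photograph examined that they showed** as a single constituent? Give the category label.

CP

[S [NP [NP [Det every] [N argument]] [PP [P above] [NP [Pron they]]]] [VP [V thought] [CP [C whether] [S [NP [Det this] [N photograph]] [VP [V examined] [CP [C that] [S [NP [Pron they]] [VP [V showed]]]]]]]]]
The span 'whether this photograph examined that they showed' is the CP node built by CP → C S.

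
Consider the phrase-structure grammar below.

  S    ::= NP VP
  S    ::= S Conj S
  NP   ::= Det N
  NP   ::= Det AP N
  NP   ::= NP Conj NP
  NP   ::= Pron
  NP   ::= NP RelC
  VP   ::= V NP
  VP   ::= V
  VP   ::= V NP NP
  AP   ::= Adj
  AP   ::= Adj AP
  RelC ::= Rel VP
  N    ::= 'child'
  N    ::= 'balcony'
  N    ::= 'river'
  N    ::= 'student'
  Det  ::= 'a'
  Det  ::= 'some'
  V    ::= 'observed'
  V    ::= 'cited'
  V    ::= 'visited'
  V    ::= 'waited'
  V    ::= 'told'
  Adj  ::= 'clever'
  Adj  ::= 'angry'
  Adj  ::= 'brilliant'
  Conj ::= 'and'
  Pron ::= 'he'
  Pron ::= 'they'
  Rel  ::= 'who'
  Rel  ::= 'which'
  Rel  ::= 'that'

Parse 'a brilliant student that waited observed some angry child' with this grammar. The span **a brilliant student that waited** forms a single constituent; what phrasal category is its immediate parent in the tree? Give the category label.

S

S
  NP
    NP
      Det: a
      AP
        Adj: brilliant
      N: student
    RelC
      Rel: that
      VP
        V: waited
  VP
    V: observed
    NP
      Det: some
      AP
        Adj: angry
      N: child
The span 'a brilliant student that waited' is the NP node built by NP → NP RelC.
Its mother is the S built by S → NP VP.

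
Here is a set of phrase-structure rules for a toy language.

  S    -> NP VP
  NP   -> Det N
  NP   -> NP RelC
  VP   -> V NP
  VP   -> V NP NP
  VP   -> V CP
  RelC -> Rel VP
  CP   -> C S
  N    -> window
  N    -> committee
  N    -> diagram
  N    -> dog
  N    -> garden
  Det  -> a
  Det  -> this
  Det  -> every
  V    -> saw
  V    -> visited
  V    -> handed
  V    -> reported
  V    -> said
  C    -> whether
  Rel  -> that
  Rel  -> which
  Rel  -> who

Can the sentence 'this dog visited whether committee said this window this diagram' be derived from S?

A C word can never sit immediately before an N word in any string this grammar generates, so the substring 'whether committee' rules out a derivation.

Ungrammatical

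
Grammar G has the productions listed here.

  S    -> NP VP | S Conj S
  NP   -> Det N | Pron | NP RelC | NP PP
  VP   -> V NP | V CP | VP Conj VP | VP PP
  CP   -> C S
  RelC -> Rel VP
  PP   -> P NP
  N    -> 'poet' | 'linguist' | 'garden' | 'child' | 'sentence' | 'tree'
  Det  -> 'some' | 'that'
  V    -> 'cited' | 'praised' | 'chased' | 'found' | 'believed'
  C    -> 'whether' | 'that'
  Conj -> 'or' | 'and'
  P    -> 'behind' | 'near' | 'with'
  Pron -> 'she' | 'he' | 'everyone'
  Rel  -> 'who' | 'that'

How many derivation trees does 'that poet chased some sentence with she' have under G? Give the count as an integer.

2

The two bracketings:
[S [NP [Det that] [N poet]] [VP [V chased] [NP [NP [Det some] [N sentence]] [PP [P with] [NP [Pron she]]]]]]
[S [NP [Det that] [N poet]] [VP [VP [V chased] [NP [Det some] [N sentence]]] [PP [P with] [NP [Pron she]]]]]
The difference turns on whether NP → NP PP is used at the relevant span, versus an alternative expansion of NP.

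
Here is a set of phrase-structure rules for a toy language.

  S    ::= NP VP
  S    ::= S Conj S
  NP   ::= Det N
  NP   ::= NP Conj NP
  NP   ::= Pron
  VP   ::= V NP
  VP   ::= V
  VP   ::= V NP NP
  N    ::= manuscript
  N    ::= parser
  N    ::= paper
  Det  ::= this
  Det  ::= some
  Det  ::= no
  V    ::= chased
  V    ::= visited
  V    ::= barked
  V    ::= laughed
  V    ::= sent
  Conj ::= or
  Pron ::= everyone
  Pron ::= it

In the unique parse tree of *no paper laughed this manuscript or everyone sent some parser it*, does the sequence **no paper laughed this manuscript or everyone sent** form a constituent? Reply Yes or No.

[S [S [NP [Det no] [N paper]] [VP [V laughed] [NP [Det this] [N manuscript]]]] [Conj or] [S [NP [Pron everyone]] [VP [V sent] [NP [Det some] [N parser]] [NP [Pron it]]]]]
The smallest constituent containing 'no paper laughed this manuscript or everyone sent' is the S spanning 'no paper laughed this manuscript or everyone sent some parser it'; no single node in the tree dominates exactly the given words.

No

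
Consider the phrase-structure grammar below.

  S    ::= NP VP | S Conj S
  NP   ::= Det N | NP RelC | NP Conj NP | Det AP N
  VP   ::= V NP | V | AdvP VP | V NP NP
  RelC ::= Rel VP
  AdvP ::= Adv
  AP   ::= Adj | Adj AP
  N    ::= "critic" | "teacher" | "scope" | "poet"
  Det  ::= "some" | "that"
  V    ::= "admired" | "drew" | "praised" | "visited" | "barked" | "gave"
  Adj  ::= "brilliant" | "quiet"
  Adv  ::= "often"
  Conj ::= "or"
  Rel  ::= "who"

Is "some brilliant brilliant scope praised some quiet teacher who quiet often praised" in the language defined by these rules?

Ungrammatical

A Rel word can never sit immediately before an Adj word in any string this grammar generates, so the substring 'who quiet' rules out a derivation.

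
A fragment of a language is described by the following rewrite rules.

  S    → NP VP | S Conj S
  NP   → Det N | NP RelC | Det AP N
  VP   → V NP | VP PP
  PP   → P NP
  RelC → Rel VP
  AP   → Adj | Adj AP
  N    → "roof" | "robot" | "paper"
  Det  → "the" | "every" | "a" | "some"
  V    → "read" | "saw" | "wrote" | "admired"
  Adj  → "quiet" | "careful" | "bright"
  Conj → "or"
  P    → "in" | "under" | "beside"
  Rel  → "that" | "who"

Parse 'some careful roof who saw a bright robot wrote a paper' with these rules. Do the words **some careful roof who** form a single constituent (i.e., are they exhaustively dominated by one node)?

[S [NP [NP [Det some] [AP [Adj careful]] [N roof]] [RelC [Rel who] [VP [V saw] [NP [Det a] [AP [Adj bright]] [N robot]]]]] [VP [V wrote] [NP [Det a] [N paper]]]]
The smallest constituent containing 'some careful roof who' is the NP spanning 'some careful roof who saw a bright robot'; no single node in the tree dominates exactly the given words.

No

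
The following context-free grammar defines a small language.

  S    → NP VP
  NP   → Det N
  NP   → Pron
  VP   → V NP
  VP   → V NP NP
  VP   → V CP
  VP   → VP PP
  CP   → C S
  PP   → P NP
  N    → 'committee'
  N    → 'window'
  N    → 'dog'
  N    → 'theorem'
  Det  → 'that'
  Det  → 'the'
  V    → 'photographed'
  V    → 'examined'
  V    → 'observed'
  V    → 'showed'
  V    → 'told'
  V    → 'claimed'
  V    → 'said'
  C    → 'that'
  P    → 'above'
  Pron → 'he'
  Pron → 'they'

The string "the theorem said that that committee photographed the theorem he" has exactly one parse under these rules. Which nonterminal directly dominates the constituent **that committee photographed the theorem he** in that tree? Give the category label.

[S [NP [Det the] [N theorem]] [VP [V said] [CP [C that] [S [NP [Det that] [N committee]] [VP [V photographed] [NP [Det the] [N theorem]] [NP [Pron he]]]]]]]
The span 'that committee photographed the theorem he' is the S node built by S → NP VP.
Its mother is the CP built by CP → C S.

CP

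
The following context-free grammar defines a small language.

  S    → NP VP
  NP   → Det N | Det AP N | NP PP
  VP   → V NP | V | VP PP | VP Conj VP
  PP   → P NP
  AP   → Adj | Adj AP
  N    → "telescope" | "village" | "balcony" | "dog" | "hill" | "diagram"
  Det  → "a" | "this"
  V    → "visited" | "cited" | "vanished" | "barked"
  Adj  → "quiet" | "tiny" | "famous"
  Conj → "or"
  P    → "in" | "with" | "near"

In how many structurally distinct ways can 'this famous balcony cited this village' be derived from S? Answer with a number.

1

[S [NP [Det this] [AP [Adj famous]] [N balcony]] [VP [V cited] [NP [Det this] [N village]]]]
No rule offers an alternative attachment or grouping for any span, so this is the only derivation.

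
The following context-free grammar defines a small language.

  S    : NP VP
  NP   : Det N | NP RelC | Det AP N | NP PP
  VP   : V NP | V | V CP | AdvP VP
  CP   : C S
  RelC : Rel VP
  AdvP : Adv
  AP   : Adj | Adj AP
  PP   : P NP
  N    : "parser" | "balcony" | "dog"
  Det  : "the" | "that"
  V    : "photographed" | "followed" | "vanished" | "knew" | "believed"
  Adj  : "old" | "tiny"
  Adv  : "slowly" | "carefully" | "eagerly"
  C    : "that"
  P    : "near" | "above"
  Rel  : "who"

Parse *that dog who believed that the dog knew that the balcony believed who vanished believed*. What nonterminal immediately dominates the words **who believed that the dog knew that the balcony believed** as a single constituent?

RelC

[S [NP [NP [NP [Det that] [N dog]] [RelC [Rel who] [VP [V believed] [CP [C that] [S [NP [Det the] [N dog]] [VP [V knew] [CP [C that] [S [NP [Det the] [N balcony]] [VP [V believed]]]]]]]]]] [RelC [Rel who] [VP [V vanished]]]] [VP [V believed]]]
The span 'who believed that the dog knew that the balcony believed' is the RelC node built by RelC → Rel VP.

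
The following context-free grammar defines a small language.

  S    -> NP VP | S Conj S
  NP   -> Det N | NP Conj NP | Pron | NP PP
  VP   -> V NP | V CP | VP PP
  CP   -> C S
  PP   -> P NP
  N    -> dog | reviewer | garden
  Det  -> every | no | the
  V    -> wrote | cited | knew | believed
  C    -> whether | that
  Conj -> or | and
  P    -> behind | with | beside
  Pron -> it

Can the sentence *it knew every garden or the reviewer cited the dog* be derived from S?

Grammatical

[S [S [NP [Pron it]] [VP [V knew] [NP [Det every] [N garden]]]] [Conj or] [S [NP [Det the] [N reviewer]] [VP [V cited] [NP [Det the] [N dog]]]]]
Each bracket corresponds to one application of a listed rule, so the string is derivable from S.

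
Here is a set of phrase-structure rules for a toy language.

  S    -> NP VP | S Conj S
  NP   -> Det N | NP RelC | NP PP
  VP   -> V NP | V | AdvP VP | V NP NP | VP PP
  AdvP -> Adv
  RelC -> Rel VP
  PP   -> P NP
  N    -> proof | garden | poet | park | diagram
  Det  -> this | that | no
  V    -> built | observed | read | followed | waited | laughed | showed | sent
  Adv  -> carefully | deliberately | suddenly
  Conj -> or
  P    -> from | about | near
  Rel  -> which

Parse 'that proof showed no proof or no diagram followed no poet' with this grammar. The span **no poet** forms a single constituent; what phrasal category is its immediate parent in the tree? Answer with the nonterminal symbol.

S
  S
    NP
      Det: that
      N: proof
    VP
      V: showed
      NP
        Det: no
        N: proof
  Conj: or
  S
    NP
      Det: no
      N: diagram
    VP
      V: followed
      NP
        Det: no
        N: poet
The span 'no poet' is the NP node built by NP → Det N.
Its mother is the VP built by VP → V NP.

VP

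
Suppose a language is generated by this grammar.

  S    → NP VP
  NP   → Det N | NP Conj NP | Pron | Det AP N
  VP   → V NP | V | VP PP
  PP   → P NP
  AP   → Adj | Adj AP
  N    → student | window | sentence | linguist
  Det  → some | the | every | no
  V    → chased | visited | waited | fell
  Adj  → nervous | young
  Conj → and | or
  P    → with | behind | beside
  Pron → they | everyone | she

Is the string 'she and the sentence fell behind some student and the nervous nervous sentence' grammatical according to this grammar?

Grammatical

S
  NP
    NP
      Pron: she
    Conj: and
    NP
      Det: the
      N: sentence
  VP
    VP
      V: fell
    PP
      P: behind
      NP
        NP
          Det: some
          N: student
        Conj: and
        NP
          Det: the
          AP
            Adj: nervous
            AP
              Adj: nervous
          N: sentence
The bracketing above is licensed at every node by one of the given productions, with S at the root.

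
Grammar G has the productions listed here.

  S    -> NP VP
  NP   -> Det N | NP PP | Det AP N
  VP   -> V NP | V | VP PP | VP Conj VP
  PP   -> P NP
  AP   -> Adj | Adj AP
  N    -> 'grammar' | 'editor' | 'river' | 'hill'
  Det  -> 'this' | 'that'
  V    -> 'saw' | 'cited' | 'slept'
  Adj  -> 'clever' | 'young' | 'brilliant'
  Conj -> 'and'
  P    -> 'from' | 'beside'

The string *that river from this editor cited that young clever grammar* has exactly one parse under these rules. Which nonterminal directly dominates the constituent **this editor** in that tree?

S
  NP
    NP
      Det: that
      N: river
    PP
      P: from
      NP
        Det: this
        N: editor
  VP
    V: cited
    NP
      Det: that
      AP
        Adj: young
        AP
          Adj: clever
      N: grammar
The span 'this editor' is the NP node built by NP → Det N.
Its mother is the PP built by PP → P NP.

PP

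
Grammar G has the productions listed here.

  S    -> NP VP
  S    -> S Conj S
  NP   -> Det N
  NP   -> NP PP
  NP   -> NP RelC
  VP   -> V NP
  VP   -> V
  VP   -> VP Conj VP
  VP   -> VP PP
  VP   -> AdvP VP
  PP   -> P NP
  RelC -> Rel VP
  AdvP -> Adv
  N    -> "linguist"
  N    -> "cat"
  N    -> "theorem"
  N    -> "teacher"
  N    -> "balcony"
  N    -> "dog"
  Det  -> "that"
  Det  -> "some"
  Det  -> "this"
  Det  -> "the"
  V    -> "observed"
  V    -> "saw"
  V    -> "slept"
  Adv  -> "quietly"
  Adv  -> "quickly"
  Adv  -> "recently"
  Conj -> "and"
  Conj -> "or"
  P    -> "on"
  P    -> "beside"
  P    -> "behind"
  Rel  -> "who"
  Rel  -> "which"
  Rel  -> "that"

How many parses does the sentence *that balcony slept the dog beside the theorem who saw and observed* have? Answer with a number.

Two of the 6 distinct bracketings:
[S [NP [Det that] [N balcony]] [VP [V slept] [NP [NP [Det the] [N dog]] [PP [P beside] [NP [NP [Det the] [N theorem]] [RelC [Rel who] [VP [VP [V saw]] [Conj and] [VP [V observed]]]]]]]]]
[S [NP [Det that] [N balcony]] [VP [V slept] [NP [NP [NP [Det the] [N dog]] [PP [P beside] [NP [Det the] [N theorem]]]] [RelC [Rel who] [VP [VP [V saw]] [Conj and] [VP [V observed]]]]]]]
The trees differ in how a recursive rule is bracketed over the same span.

6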